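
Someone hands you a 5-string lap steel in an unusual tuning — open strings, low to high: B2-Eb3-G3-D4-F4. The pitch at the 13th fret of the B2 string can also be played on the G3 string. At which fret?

B2 at fret 13 is B2 + 13 semitones = C4.
The open G3 string is 8 semitones above the open B2, so the same pitch on the G3 string lies at fret 13 − 8 = 5.

5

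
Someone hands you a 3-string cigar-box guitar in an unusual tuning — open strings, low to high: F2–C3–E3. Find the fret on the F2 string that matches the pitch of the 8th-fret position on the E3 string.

19

E3 at fret 8 is E3 + 8 semitones = C4.
The open F2 string is 11 semitones below the open E3, so the same pitch on the F2 string lies at fret 8 + 11 = 19.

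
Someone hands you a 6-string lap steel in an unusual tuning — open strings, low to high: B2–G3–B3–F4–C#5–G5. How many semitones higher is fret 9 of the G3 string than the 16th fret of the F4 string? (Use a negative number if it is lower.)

-17 semitones

G3 at fret 9 → E4 (MIDI 64); F4 at fret 16 → A5 (MIDI 81).
64 − 81 = -17, so the two pitches are 17 semitones apart.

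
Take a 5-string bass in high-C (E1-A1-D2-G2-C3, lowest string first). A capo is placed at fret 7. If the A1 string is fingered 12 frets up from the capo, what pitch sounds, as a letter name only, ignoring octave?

E

The capo raises the open A1 by 7 semitones to E2; fretting 12 more gives A1 + 7 + 12 = A1 + 19 semitones, landing on E.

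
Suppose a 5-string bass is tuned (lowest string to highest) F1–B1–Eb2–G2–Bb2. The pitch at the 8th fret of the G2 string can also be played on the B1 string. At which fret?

16

G2 at fret 8 is G2 + 8 semitones = Eb3.
The open B1 string is 8 semitones below the open G2, so the same pitch on the B1 string lies at fret 8 + 8 = 16.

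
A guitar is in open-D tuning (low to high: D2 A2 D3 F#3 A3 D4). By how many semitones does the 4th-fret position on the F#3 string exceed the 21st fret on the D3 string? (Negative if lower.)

F#3 at fret 4 → A#3 (MIDI 58); D3 at fret 21 → B4 (MIDI 71).
58 − 71 = -13, so the two pitches are 13 semitones apart.

-13 semitones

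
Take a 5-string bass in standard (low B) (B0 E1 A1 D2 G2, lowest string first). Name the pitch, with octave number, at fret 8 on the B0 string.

B0 is MIDI 23. Adding 8 gives 31, which is G1.

G1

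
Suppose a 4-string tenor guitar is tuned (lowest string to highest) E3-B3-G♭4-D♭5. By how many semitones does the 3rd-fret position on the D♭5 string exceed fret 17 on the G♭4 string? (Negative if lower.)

D♭5 at fret 3 → E5 (MIDI 76); G♭4 at fret 17 → B5 (MIDI 83).
76 − 83 = -7, so the two pitches are 7 semitones apart.

-7 semitones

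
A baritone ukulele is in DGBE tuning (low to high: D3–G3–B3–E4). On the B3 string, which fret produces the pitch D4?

D4 is 3 semitones above the open B3 (B–C–C#–D), so it sits at fret 3.

3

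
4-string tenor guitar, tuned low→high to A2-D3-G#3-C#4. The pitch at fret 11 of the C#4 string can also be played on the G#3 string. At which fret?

16

C#4 at fret 11 is C#4 + 11 semitones = C5.
The open G#3 string is 5 semitones below the open C#4, so the same pitch on the G#3 string lies at fret 11 + 5 = 16.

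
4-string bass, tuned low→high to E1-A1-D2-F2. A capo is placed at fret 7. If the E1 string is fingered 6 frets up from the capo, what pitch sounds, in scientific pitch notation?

F2

The capo raises the open E1 by 7 semitones to B1; fretting 6 more gives E1 + 7 + 6 = E1 + 13 semitones = F2.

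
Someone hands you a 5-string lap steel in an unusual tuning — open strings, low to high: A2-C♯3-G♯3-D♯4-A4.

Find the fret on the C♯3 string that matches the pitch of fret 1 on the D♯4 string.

D♯4 at fret 1 is D♯4 + 1 semitone = E4.
The open C♯3 string is 14 semitones below the open D♯4, so the same pitch on the C♯3 string lies at fret 1 + 14 = 15.

15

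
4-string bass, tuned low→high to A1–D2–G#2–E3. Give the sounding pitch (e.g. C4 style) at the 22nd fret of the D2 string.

C4

D2 is MIDI 38. Adding 22 gives 60, which is C4.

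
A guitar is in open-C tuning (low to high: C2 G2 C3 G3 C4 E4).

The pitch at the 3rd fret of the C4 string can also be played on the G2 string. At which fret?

Fret 3 on C4 is MIDI 60 + 3 = 63 (D♯4). On the G2 string (open MIDI 43), that pitch is 63 − 43 = fret 20.

20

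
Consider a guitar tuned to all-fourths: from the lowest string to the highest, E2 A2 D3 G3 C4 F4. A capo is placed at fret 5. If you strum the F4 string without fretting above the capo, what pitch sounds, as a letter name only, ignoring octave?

The capo raises the open F4 by 5 semitones to A#4; fretting 0 more gives F4 + 5 + 0 = F4 + 5 semitones, landing on A#.

A#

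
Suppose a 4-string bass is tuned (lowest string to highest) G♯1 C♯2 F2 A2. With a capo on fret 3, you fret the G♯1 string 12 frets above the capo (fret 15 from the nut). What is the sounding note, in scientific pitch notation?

The capo raises the open G♯1 by 3 semitones to B1; fretting 12 more gives G♯1 + 3 + 12 = G♯1 + 15 semitones = B2.

B2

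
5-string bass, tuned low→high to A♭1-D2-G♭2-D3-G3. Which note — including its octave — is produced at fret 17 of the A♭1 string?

D♭3

The open A♭1 string plus 17 semitones: Ab–A–Bb–B–…–B–C–Db.
The walk passes from B into C 2 times, so the octave number goes from 1 to 3.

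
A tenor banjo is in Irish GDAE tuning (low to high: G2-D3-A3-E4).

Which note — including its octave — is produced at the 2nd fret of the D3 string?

The open D3 string plus 2 semitones: D–D#–E.
No B→C boundary is crossed, so the octave stays at 3.

E3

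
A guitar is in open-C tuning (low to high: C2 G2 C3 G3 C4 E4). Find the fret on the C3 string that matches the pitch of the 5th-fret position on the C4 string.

Fret 5 on C4 is MIDI 60 + 5 = 65 (F4). On the C3 string (open MIDI 48), that pitch is 65 − 48 = fret 17.

17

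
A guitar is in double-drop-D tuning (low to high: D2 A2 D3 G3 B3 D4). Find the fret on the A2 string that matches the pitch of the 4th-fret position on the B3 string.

Fret 4 on B3 is MIDI 59 + 4 = 63 (D♯4). On the A2 string (open MIDI 45), that pitch is 63 − 45 = fret 18.

18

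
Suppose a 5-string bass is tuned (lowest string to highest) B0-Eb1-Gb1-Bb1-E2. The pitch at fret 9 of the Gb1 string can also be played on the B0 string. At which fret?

16

Gb1 at fret 9 is Gb1 + 9 semitones = Eb2.
The open B0 string is 7 semitones below the open Gb1, so the same pitch on the B0 string lies at fret 9 + 7 = 16.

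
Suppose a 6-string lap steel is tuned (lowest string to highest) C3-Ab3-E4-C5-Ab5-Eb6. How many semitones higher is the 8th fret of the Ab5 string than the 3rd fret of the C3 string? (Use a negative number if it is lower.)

Ab5 at fret 8 → E6 (MIDI 88); C3 at fret 3 → Eb3 (MIDI 51).
88 − 51 = 37, so the two pitches are 37 semitones apart.

37 semitones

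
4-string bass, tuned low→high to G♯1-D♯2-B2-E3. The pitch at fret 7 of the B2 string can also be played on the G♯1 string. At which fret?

Fret 7 on B2 is MIDI 47 + 7 = 54 (F♯3). On the G♯1 string (open MIDI 32), that pitch is 54 − 32 = fret 22.

22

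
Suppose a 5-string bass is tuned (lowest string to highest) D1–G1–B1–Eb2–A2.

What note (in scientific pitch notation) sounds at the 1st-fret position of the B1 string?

Each fret is one semitone, so B1 + 1 = C2.

C2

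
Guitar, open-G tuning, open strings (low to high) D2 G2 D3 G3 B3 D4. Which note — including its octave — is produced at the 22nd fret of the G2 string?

F4

Each fret is one semitone, so G2 + 22 = F4.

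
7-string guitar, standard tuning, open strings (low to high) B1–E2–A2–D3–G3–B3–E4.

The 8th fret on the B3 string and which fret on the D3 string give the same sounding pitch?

B3 at fret 8 is B3 + 8 semitones = G4.
The open D3 string is 9 semitones below the open B3, so the same pitch on the D3 string lies at fret 8 + 9 = 17.

17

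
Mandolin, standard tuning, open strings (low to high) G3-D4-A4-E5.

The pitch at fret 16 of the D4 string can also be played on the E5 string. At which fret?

D4 at fret 16 is D4 + 16 semitones = F#5.
The open E5 string is 14 semitones above the open D4, so the same pitch on the E5 string lies at fret 16 − 14 = 2.

2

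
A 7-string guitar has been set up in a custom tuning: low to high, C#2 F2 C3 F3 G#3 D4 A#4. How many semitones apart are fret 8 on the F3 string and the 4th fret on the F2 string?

16 semitones

F3 at fret 8 → C#4 (MIDI 61); F2 at fret 4 → A2 (MIDI 45).
61 − 45 = 16, so the two pitches are 16 semitones apart, with C#4 the higher.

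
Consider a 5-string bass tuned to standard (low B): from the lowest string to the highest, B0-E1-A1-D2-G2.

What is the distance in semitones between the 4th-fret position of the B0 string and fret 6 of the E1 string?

7 semitones

B0 at fret 4 → D♯1 (MIDI 27); E1 at fret 6 → A♯1 (MIDI 34).
27 − 34 = -7, so the two pitches are 7 semitones apart, with A♯1 the higher.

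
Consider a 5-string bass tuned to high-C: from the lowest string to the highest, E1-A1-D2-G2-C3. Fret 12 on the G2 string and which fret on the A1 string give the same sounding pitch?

22

Fret 12 on G2 is MIDI 43 + 12 = 55 (G3). On the A1 string (open MIDI 33), that pitch is 55 − 33 = fret 22.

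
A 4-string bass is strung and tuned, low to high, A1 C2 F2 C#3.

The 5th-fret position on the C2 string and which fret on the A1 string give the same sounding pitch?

8

C2 at fret 5 is C2 + 5 semitones = F2.
The open A1 string is 3 semitones below the open C2, so the same pitch on the A1 string lies at fret 5 + 3 = 8.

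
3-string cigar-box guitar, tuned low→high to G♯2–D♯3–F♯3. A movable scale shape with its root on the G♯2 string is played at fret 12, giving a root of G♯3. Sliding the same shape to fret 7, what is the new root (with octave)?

Moving from fret 12 to fret 7 shifts the root by -5 semitones.
G♯3 down 5 semitones is D♯3.

D♯3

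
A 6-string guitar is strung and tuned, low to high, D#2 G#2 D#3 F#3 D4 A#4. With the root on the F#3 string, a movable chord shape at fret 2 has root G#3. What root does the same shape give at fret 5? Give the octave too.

Moving from fret 2 to fret 5 shifts the root by 3 semitones.
G#3 up 3 semitones is B3.

B3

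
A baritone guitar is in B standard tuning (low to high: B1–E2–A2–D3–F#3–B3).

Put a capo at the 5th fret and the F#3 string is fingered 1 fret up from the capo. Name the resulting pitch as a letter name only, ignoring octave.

C

The capo raises the open F#3 by 5 semitones to B3; fretting 1 more gives F#3 + 5 + 1 = F#3 + 6 semitones, landing on C.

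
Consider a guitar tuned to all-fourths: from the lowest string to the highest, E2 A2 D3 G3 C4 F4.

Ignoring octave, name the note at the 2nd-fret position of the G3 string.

Each fret is one semitone, so G3 + 2 = A.

A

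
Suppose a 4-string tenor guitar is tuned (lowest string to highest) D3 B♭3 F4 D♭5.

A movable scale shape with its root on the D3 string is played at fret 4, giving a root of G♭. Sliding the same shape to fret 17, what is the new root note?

G

Moving from fret 4 to fret 17 shifts the root by 13 semitones.
G♭ up 13 semitones is G.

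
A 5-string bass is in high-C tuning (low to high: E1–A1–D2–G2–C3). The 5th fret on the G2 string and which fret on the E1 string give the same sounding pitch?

G2 at fret 5 is G2 + 5 semitones = C3.
The open E1 string is 15 semitones below the open G2, so the same pitch on the E1 string lies at fret 5 + 15 = 20.

20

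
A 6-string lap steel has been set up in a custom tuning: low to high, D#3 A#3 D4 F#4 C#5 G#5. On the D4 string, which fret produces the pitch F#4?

4

F#4 is 4 semitones above the open D4 (D–D#–E–F–F#), so it sits at fret 4.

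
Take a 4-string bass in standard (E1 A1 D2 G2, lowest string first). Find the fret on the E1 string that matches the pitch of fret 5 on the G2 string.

20

Fret 5 on G2 is MIDI 43 + 5 = 48 (C3). On the E1 string (open MIDI 28), that pitch is 48 − 28 = fret 20.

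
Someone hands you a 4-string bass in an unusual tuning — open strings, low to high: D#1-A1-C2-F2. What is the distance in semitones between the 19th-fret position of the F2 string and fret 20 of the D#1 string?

F2 at fret 19 → C4 (MIDI 60); D#1 at fret 20 → B2 (MIDI 47).
60 − 47 = 13, so the two pitches are 13 semitones apart, with C4 the higher.

13 semitones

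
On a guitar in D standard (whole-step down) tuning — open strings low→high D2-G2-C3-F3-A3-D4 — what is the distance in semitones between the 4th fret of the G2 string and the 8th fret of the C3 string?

G2 at fret 4 → B2 (MIDI 47); C3 at fret 8 → G#3 (MIDI 56).
47 − 56 = -9, so the two pitches are 9 semitones apart, with G#3 the higher.

9 semitones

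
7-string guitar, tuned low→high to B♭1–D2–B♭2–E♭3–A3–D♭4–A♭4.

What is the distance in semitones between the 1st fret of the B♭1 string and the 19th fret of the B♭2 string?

30 semitones

B♭1 at fret 1 → B1 (MIDI 35); B♭2 at fret 19 → F4 (MIDI 65).
35 − 65 = -30, so the two pitches are 30 semitones apart, with F4 the higher.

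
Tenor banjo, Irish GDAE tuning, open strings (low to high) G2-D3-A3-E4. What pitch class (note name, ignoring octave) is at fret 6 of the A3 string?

A3 is MIDI 57. Adding 6 gives 63; 63 mod 12 = 3, i.e. D#.
(Equivalently spelled Eb.)

D#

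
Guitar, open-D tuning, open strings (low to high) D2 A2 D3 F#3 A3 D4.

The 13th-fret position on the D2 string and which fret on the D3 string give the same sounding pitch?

1

Fret 13 on D2 is MIDI 38 + 13 = 51 (D#3). On the D3 string (open MIDI 50), that pitch is 51 − 50 = fret 1.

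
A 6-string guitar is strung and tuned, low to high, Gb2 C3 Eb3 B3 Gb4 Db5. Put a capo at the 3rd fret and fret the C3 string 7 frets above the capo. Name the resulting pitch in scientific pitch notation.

Bb3

The capo raises the open C3 by 3 semitones to Eb3; fretting 7 more gives C3 + 3 + 7 = C3 + 10 semitones = Bb3.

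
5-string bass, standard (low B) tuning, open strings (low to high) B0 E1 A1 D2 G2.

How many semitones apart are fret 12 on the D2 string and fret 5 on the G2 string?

D2 at fret 12 → D3 (MIDI 50); G2 at fret 5 → C3 (MIDI 48).
50 − 48 = 2, so the two pitches are 2 semitones apart, with D3 the higher.

2 semitones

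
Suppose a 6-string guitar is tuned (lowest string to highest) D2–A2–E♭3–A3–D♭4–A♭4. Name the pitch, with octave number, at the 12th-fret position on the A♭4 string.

A♭5

A♭4 is MIDI 68. Adding 12 gives 80, which is A♭5.
(Equivalently spelled G♯5.)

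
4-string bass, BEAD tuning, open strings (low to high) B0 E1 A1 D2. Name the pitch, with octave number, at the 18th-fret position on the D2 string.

G♯3

D2 is MIDI 38. Adding 18 gives 56, which is G♯3.
(Equivalently spelled A♭3.)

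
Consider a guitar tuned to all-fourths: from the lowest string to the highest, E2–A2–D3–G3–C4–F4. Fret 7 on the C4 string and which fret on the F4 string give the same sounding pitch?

2

Fret 7 on C4 is MIDI 60 + 7 = 67 (G4). On the F4 string (open MIDI 65), that pitch is 67 − 65 = fret 2.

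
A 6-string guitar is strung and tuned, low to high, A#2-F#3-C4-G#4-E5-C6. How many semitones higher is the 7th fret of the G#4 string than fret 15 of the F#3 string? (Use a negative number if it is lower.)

G#4 at fret 7 → D#5 (MIDI 75); F#3 at fret 15 → A4 (MIDI 69).
75 − 69 = 6, so the two pitches are 6 semitones apart.

6 semitones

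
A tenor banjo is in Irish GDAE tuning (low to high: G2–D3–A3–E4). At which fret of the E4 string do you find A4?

A4 is 5 semitones above the open E4 (E–F–F#–G–G#–A), so it sits at fret 5.

5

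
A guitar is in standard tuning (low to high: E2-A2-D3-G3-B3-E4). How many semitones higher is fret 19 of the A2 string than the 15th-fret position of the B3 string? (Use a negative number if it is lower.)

A2 at fret 19 → E4 (MIDI 64); B3 at fret 15 → D5 (MIDI 74).
64 − 74 = -10, so the two pitches are 10 semitones apart.

-10 semitones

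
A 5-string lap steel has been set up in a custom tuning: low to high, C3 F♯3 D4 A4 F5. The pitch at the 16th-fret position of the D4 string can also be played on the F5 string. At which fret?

1

Fret 16 on D4 is MIDI 62 + 16 = 78 (F♯5). On the F5 string (open MIDI 77), that pitch is 78 − 77 = fret 1.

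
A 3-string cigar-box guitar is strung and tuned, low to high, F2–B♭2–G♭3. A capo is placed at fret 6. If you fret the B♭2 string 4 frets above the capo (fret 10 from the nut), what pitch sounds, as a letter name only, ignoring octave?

The capo raises the open B♭2 by 6 semitones to E3; fretting 4 more gives B♭2 + 6 + 4 = B♭2 + 10 semitones, landing on A♭.
(Also written G♯.)

A♭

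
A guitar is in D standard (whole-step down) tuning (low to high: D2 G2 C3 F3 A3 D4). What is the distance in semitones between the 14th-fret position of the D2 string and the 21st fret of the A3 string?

D2 at fret 14 → E3 (MIDI 52); A3 at fret 21 → F♯5 (MIDI 78).
52 − 78 = -26, so the two pitches are 26 semitones apart, with F♯5 the higher.

26 semitones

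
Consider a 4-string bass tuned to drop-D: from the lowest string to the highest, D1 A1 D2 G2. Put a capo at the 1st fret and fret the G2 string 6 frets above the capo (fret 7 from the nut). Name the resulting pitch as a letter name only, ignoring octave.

D

The capo raises the open G2 by 1 semitone to G#2; fretting 6 more gives G2 + 1 + 6 = G2 + 7 semitones, landing on D.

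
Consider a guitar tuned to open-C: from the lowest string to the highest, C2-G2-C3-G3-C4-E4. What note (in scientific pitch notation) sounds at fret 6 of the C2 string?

Each fret is one semitone, so C2 + 6 = F♯2.
(Equivalently spelled G♭2.)

F♯2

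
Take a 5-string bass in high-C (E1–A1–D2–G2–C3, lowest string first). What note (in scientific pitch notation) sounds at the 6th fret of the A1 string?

D#2

The open A1 string plus 6 semitones: A–A#–B–C–C#–D–D#.
The walk passes from B into C once, so the octave number goes from 1 to 2.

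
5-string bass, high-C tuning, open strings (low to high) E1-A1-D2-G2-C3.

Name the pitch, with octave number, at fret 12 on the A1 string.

A2

Each fret is one semitone, so A1 + 12 = A2.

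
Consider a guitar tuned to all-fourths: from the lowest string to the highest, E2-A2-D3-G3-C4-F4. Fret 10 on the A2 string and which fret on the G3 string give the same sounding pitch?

Fret 10 on A2 is MIDI 45 + 10 = 55 (G3). On the G3 string (open MIDI 55), that pitch is 55 − 55 = fret 0.

0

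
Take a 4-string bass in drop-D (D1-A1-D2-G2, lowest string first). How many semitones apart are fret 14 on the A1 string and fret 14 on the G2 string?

10 semitones

A1 at fret 14 → B2 (MIDI 47); G2 at fret 14 → A3 (MIDI 57).
47 − 57 = -10, so the two pitches are 10 semitones apart, with A3 the higher.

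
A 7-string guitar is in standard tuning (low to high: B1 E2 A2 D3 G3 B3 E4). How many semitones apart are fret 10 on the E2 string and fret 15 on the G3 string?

20 semitones

E2 at fret 10 → D3 (MIDI 50); G3 at fret 15 → A#4 (MIDI 70).
50 − 70 = -20, so the two pitches are 20 semitones apart, with A#4 the higher.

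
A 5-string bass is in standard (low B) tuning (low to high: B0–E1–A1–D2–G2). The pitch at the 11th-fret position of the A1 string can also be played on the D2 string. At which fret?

A1 at fret 11 is A1 + 11 semitones = G♯2.
The open D2 string is 5 semitones above the open A1, so the same pitch on the D2 string lies at fret 11 − 5 = 6.

6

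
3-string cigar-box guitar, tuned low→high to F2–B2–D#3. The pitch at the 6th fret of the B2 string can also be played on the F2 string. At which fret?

B2 at fret 6 is B2 + 6 semitones = F3.
The open F2 string is 6 semitones below the open B2, so the same pitch on the F2 string lies at fret 6 + 6 = 12.

12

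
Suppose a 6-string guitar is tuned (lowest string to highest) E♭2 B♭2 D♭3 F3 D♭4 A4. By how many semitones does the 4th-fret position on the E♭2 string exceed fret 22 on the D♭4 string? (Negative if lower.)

-40 semitones

E♭2 at fret 4 → G2 (MIDI 43); D♭4 at fret 22 → B5 (MIDI 83).
43 − 83 = -40, so the two pitches are 40 semitones apart.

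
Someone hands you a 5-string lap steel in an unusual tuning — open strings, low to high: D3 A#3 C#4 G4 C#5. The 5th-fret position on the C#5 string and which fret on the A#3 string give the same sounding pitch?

C#5 at fret 5 is C#5 + 5 semitones = F#5.
The open A#3 string is 15 semitones below the open C#5, so the same pitch on the A#3 string lies at fret 5 + 15 = 20.

20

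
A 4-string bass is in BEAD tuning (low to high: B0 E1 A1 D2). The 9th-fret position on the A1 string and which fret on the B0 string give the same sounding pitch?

A1 at fret 9 is A1 + 9 semitones = F#2.
The open B0 string is 10 semitones below the open A1, so the same pitch on the B0 string lies at fret 9 + 10 = 19.

19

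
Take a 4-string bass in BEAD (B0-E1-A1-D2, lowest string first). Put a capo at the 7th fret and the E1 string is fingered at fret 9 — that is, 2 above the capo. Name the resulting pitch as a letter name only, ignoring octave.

The capo raises the open E1 by 7 semitones to B1; fretting 2 more gives E1 + 7 + 2 = E1 + 9 semitones, landing on C♯.
(Also written D♭.)

C♯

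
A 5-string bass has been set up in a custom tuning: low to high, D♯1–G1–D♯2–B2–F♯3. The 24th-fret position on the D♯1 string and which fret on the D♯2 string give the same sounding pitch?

12

Fret 24 on D♯1 is MIDI 27 + 24 = 51 (D♯3). On the D♯2 string (open MIDI 39), that pitch is 51 − 39 = fret 12.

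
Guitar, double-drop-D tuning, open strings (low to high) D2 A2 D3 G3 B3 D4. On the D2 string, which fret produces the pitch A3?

19

A3 is 19 semitones above the open D2 (D–D#–E–F–…–G–G#–A), so it sits at fret 19.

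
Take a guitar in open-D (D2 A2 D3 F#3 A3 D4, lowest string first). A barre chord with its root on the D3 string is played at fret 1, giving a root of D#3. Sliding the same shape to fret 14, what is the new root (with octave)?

E4

Moving from fret 1 to fret 14 shifts the root by 13 semitones.
D#3 up 13 semitones is E4.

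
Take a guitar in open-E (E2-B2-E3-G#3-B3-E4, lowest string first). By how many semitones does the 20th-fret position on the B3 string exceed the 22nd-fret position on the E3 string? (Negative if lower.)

B3 at fret 20 → G5 (MIDI 79); E3 at fret 22 → D5 (MIDI 74).
79 − 74 = 5, so the two pitches are 5 semitones apart.

5 semitones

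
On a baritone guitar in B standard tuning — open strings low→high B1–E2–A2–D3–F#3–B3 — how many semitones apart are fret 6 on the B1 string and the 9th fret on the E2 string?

8 semitones

B1 at fret 6 → F2 (MIDI 41); E2 at fret 9 → C#3 (MIDI 49).
41 − 49 = -8, so the two pitches are 8 semitones apart, with C#3 the higher.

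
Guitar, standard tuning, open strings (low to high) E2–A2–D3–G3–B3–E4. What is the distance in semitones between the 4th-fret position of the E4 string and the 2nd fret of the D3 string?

E4 at fret 4 → G#4 (MIDI 68); D3 at fret 2 → E3 (MIDI 52).
68 − 52 = 16, so the two pitches are 16 semitones apart, with G#4 the higher.

16 semitones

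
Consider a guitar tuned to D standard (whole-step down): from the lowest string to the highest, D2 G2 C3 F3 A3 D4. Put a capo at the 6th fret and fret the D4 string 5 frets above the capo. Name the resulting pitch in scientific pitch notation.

C#5

The capo raises the open D4 by 6 semitones to G#4; fretting 5 more gives D4 + 6 + 5 = D4 + 11 semitones = C#5.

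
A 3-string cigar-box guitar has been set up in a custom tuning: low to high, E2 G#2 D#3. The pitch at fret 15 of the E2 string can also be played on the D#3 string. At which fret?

4

E2 at fret 15 is E2 + 15 semitones = G3.
The open D#3 string is 11 semitones above the open E2, so the same pitch on the D#3 string lies at fret 15 − 11 = 4.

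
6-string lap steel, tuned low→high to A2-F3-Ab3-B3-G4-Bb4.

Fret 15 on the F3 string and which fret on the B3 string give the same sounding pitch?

F3 at fret 15 is F3 + 15 semitones = Ab4.
The open B3 string is 6 semitones above the open F3, so the same pitch on the B3 string lies at fret 15 − 6 = 9.

9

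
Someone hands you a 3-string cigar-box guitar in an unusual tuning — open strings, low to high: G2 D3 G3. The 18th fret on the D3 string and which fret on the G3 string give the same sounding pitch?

13

D3 at fret 18 is D3 + 18 semitones = A♭4.
The open G3 string is 5 semitones above the open D3, so the same pitch on the G3 string lies at fret 18 − 5 = 13.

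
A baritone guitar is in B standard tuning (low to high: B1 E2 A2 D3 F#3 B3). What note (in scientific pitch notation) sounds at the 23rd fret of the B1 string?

A#3

B1 is MIDI 35. Adding 23 gives 58, which is A#3.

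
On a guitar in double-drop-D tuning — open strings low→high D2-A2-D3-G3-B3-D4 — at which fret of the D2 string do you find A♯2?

8

A♯2 is 8 semitones above the open D2 (D–D#–E–F–F#–G–G#–A–A#), so it sits at fret 8.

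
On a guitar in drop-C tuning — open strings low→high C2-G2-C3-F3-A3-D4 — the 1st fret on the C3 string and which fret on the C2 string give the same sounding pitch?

13

C3 at fret 1 is C3 + 1 semitone = C#3.
The open C2 string is 12 semitones below the open C3, so the same pitch on the C2 string lies at fret 1 + 12 = 13.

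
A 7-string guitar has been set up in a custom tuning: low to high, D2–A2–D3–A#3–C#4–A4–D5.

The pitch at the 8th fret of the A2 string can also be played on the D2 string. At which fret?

A2 at fret 8 is A2 + 8 semitones = F3.
The open D2 string is 7 semitones below the open A2, so the same pitch on the D2 string lies at fret 8 + 7 = 15.

15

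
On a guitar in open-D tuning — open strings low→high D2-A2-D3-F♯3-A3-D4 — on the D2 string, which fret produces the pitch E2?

2

E2 is 2 semitones above the open D2 (D–D#–E), so it sits at fret 2.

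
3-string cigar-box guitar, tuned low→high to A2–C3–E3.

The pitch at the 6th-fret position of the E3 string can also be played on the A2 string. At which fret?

13

Fret 6 on E3 is MIDI 52 + 6 = 58 (B♭3). On the A2 string (open MIDI 45), that pitch is 58 − 45 = fret 13.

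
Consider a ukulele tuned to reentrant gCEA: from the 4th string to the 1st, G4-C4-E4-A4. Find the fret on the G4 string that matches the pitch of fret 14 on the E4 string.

Fret 14 on E4 is MIDI 64 + 14 = 78 (F#5). On the G4 string (open MIDI 67), that pitch is 78 − 67 = fret 11.

11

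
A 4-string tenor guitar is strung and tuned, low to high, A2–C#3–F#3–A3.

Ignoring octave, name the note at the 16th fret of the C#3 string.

F

The open C#3 string plus 16 semitones: C#–D–D#–E–…–D#–E–F.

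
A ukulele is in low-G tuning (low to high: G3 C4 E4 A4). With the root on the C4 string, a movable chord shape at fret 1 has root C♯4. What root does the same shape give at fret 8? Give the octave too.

G♯4

Moving from fret 1 to fret 8 shifts the root by 7 semitones.
C♯4 up 7 semitones is G♯4.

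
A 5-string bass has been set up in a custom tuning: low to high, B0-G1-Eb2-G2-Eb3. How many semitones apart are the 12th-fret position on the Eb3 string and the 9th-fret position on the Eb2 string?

15 semitones

Eb3 at fret 12 → Eb4 (MIDI 63); Eb2 at fret 9 → C3 (MIDI 48).
63 − 48 = 15, so the two pitches are 15 semitones apart, with Eb4 the higher.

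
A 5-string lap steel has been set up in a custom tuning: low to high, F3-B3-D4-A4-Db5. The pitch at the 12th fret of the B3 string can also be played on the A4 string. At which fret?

B3 at fret 12 is B3 + 12 semitones = B4.
The open A4 string is 10 semitones above the open B3, so the same pitch on the A4 string lies at fret 12 − 10 = 2.

2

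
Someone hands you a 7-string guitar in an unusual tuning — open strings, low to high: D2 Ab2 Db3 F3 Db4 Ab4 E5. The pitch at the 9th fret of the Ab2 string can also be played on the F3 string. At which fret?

0

Ab2 at fret 9 is Ab2 + 9 semitones = F3.
The open F3 string is 9 semitones above the open Ab2, so the same pitch on the F3 string lies at fret 9 − 9 = 0.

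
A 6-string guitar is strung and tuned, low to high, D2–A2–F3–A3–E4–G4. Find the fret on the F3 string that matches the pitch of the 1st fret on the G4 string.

15

Fret 1 on G4 is MIDI 67 + 1 = 68 (G♯4). On the F3 string (open MIDI 53), that pitch is 68 − 53 = fret 15.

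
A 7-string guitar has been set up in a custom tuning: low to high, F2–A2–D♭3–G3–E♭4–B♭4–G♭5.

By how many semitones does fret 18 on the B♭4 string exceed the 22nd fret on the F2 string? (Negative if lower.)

25 semitones

B♭4 at fret 18 → E6 (MIDI 88); F2 at fret 22 → E♭4 (MIDI 63).
88 − 63 = 25, so the two pitches are 25 semitones apart.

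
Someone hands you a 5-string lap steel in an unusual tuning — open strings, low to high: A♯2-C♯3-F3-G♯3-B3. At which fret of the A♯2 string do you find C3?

C3 is 2 semitones above the open A♯2 (A#–B–C), so it sits at fret 2.

2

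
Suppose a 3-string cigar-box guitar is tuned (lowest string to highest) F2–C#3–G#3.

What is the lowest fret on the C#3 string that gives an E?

From C#3, count semitones up the chromatic scale until reaching E: C#–D–D#–E — 3 steps.

3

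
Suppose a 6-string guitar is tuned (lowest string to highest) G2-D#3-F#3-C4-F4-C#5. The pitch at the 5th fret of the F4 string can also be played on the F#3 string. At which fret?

F4 at fret 5 is F4 + 5 semitones = A#4.
The open F#3 string is 11 semitones below the open F4, so the same pitch on the F#3 string lies at fret 5 + 11 = 16.

16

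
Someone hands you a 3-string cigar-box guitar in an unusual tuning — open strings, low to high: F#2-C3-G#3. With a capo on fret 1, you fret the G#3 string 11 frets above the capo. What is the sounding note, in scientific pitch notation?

G#4

The capo raises the open G#3 by 1 semitone to A3; fretting 11 more gives G#3 + 1 + 11 = G#3 + 12 semitones = G#4.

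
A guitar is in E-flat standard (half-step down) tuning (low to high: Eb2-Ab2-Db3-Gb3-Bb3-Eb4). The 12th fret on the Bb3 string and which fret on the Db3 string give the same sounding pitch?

21

Bb3 at fret 12 is Bb3 + 12 semitones = Bb4.
The open Db3 string is 9 semitones below the open Bb3, so the same pitch on the Db3 string lies at fret 12 + 9 = 21.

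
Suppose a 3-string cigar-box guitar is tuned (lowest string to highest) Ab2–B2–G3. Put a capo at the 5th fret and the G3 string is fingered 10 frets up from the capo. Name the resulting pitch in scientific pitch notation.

The capo raises the open G3 by 5 semitones to C4; fretting 10 more gives G3 + 5 + 10 = G3 + 15 semitones = Bb4.

Bb4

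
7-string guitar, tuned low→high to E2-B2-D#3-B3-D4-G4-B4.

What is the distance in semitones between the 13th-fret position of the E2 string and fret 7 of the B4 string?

E2 at fret 13 → F3 (MIDI 53); B4 at fret 7 → F#5 (MIDI 78).
53 − 78 = -25, so the two pitches are 25 semitones apart, with F#5 the higher.

25 semitones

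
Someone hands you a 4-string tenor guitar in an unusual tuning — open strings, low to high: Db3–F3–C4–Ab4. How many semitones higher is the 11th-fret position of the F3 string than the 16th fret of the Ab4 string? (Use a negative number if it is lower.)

F3 at fret 11 → E4 (MIDI 64); Ab4 at fret 16 → C6 (MIDI 84).
64 − 84 = -20, so the two pitches are 20 semitones apart.

-20 semitones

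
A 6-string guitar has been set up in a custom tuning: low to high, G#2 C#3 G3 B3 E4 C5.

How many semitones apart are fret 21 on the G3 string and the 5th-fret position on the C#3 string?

22 semitones

G3 at fret 21 → E5 (MIDI 76); C#3 at fret 5 → F#3 (MIDI 54).
76 − 54 = 22, so the two pitches are 22 semitones apart, with E5 the higher.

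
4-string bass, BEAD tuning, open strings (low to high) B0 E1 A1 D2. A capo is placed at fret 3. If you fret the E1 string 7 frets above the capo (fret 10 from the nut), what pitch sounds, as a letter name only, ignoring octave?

The capo raises the open E1 by 3 semitones to G1; fretting 7 more gives E1 + 3 + 7 = E1 + 10 semitones, landing on D.

D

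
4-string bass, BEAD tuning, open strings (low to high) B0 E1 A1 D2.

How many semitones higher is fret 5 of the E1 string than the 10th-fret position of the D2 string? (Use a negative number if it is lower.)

E1 at fret 5 → A1 (MIDI 33); D2 at fret 10 → C3 (MIDI 48).
33 − 48 = -15, so the two pitches are 15 semitones apart.

-15 semitones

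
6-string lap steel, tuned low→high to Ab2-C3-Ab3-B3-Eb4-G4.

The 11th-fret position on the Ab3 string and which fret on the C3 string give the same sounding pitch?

Fret 11 on Ab3 is MIDI 56 + 11 = 67 (G4). On the C3 string (open MIDI 48), that pitch is 67 − 48 = fret 19.

19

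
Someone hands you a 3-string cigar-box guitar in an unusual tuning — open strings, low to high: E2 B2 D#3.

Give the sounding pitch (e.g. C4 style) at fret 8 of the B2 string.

B2 is MIDI 47. Adding 8 gives 55, which is G3.

G3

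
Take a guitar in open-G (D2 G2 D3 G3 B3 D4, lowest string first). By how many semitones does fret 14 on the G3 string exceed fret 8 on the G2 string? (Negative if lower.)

G3 at fret 14 → A4 (MIDI 69); G2 at fret 8 → D♯3 (MIDI 51).
69 − 51 = 18, so the two pitches are 18 semitones apart.

18 semitones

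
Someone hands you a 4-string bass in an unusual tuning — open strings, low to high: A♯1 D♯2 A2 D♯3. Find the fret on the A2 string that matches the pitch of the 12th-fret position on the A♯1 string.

A♯1 at fret 12 is A♯1 + 12 semitones = A♯2.
The open A2 string is 11 semitones above the open A♯1, so the same pitch on the A2 string lies at fret 12 − 11 = 1.

1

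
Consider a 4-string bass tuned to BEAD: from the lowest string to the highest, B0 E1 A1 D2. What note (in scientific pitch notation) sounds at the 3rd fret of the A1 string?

A1 is MIDI 33. Adding 3 gives 36, which is C2.

C2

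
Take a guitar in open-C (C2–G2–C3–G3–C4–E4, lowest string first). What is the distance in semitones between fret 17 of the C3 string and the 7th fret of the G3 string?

3 semitones

C3 at fret 17 → F4 (MIDI 65); G3 at fret 7 → D4 (MIDI 62).
65 − 62 = 3, so the two pitches are 3 semitones apart, with F4 the higher.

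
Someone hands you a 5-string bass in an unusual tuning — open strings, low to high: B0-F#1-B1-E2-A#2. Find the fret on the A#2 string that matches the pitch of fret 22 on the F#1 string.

6

F#1 at fret 22 is F#1 + 22 semitones = E3.
The open A#2 string is 16 semitones above the open F#1, so the same pitch on the A#2 string lies at fret 22 − 16 = 6.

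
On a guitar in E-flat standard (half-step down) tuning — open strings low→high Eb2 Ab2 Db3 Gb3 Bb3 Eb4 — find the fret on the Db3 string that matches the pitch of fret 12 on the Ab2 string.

7

Fret 12 on Ab2 is MIDI 44 + 12 = 56 (Ab3). On the Db3 string (open MIDI 49), that pitch is 56 − 49 = fret 7.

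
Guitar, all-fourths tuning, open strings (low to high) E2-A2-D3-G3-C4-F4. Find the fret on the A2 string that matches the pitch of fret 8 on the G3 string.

18

Fret 8 on G3 is MIDI 55 + 8 = 63 (D♯4). On the A2 string (open MIDI 45), that pitch is 63 − 45 = fret 18.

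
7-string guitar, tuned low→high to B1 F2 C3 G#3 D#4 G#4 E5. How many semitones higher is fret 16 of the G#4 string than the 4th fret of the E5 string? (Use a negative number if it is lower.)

4 semitones

G#4 at fret 16 → C6 (MIDI 84); E5 at fret 4 → G#5 (MIDI 80).
84 − 80 = 4, so the two pitches are 4 semitones apart.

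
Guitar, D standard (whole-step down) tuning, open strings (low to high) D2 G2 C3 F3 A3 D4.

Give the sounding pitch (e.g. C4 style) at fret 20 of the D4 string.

D4 is MIDI 62. Adding 20 gives 82, which is A#5.
(Equivalently spelled Bb5.)

A#5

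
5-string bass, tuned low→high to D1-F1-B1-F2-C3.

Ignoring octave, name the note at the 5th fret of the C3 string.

F

Each fret is one semitone, so C3 + 5 = F.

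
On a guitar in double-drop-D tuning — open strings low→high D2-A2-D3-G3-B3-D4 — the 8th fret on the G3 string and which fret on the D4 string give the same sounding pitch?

1

G3 at fret 8 is G3 + 8 semitones = D#4.
The open D4 string is 7 semitones above the open G3, so the same pitch on the D4 string lies at fret 8 − 7 = 1.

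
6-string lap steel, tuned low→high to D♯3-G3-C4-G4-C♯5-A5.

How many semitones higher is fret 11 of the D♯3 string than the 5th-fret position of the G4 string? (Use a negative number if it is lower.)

-10 semitones

D♯3 at fret 11 → D4 (MIDI 62); G4 at fret 5 → C5 (MIDI 72).
62 − 72 = -10, so the two pitches are 10 semitones apart.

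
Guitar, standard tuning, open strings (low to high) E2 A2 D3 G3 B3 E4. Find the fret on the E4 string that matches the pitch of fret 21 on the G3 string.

Fret 21 on G3 is MIDI 55 + 21 = 76 (E5). On the E4 string (open MIDI 64), that pitch is 76 − 64 = fret 12.

12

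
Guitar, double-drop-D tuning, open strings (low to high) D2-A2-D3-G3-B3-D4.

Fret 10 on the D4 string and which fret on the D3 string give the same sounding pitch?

22

D4 at fret 10 is D4 + 10 semitones = C5.
The open D3 string is 12 semitones below the open D4, so the same pitch on the D3 string lies at fret 10 + 12 = 22.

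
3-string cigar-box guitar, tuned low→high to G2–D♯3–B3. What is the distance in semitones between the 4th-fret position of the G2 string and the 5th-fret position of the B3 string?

17 semitones

G2 at fret 4 → B2 (MIDI 47); B3 at fret 5 → E4 (MIDI 64).
47 − 64 = -17, so the two pitches are 17 semitones apart, with E4 the higher.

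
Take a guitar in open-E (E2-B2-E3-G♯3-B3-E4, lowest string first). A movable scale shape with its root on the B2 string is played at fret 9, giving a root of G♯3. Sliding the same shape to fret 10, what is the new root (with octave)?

A3

Moving from fret 9 to fret 10 shifts the root by 1 semitone.
G♯3 up 1 semitone is A3.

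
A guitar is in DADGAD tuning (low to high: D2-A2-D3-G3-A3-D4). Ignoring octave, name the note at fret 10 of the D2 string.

C

D2 is MIDI 38. Adding 10 gives 48; 48 mod 12 = 0, i.e. C.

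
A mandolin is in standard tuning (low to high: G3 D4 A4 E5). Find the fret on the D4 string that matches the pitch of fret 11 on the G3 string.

Fret 11 on G3 is MIDI 55 + 11 = 66 (F#4). On the D4 string (open MIDI 62), that pitch is 66 − 62 = fret 4.

4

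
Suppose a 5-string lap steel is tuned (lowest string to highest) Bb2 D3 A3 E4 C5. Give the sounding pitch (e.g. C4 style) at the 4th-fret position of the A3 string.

A3 is MIDI 57. Adding 4 gives 61, which is Db4.
(Equivalently spelled C#4.)

Db4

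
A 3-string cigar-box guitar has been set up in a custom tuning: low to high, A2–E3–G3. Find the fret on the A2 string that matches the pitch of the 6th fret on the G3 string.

16

G3 at fret 6 is G3 + 6 semitones = C♯4.
The open A2 string is 10 semitones below the open G3, so the same pitch on the A2 string lies at fret 6 + 10 = 16.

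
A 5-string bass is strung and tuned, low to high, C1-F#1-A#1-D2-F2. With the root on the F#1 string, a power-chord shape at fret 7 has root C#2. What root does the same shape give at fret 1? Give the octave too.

G1

Moving from fret 7 to fret 1 shifts the root by -6 semitones.
C#2 down 6 semitones is G1.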